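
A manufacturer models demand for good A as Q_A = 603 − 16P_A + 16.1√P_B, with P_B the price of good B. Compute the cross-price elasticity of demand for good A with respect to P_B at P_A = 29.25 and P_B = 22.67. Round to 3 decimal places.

At P_A = 29.25 and P_B = 22.67: Q_A = 211.657.
∂Q_A/∂P_B = 16.1/(2√P_B) = 16.1/(2√22.67) = 1.6907.
ε = (∂Q_A/∂P_B)(P_B/Q_A) = 1.6907 × (22.67/211.657) ≈ 0.181.

0.181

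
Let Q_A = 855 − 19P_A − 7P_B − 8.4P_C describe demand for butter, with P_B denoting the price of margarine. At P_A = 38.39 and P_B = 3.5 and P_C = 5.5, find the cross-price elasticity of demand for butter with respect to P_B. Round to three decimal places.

At P_A = 38.39 and P_B = 3.5 and P_C = 5.5: Q_A = 54.89.
∂Q_A/∂P_B = -7.
ε = (∂Q_A/∂P_B)(P_B/Q_A) = -7 × (3.5/54.89) ≈ -0.446.

-0.446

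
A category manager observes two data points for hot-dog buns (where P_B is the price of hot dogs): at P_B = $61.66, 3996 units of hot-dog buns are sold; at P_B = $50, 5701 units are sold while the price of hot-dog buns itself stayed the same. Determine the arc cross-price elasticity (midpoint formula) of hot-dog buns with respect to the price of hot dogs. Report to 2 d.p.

-1.68

ΔQ_A = 5701 − 3996 = 1705; ΔP_B = 50 − 61.66 = -11.66.
Midpoints: Q̄_A = 4848.5, P̄_B = 55.83.
ε = (ΔQ_A/Q̄_A)/(ΔP_B/P̄_B) = (1705/4848.5)/(-11.66/55.83) ≈ -1.68.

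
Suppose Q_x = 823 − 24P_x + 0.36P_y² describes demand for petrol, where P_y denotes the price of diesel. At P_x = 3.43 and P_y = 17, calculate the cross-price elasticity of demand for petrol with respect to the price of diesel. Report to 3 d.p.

0.246

At P_x = 3.43 and P_y = 17: Q_x = 844.72.
∂Q_x/∂P_y = 0.72P_y = 0.72(17) = 12.2400.
ε = (∂Q_x/∂P_y)(P_y/Q_x) = 12.2400 × (17/844.72) ≈ 0.246.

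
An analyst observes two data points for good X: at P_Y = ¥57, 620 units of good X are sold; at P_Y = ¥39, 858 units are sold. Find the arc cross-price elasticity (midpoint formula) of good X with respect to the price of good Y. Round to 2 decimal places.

ΔQ_X = 858 − 620 = 238; ΔP_Y = 39 − 57 = -18.
Midpoints: Q̄_X = 739.0, P̄_Y = 48.00.
ε = (ΔQ_X/Q̄_X)/(ΔP_Y/P̄_Y) = (238/739.0)/(-18/48.00) ≈ -0.86.

-0.86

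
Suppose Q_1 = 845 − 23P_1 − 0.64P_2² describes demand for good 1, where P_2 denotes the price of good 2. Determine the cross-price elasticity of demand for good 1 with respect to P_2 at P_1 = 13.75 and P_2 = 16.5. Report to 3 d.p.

-0.983

At P_1 = 13.75 and P_2 = 16.5: Q_1 = 354.51.
∂Q_1/∂P_2 = -1.28P_2 = -1.28(16.5) = -21.1200.
ε = (∂Q_1/∂P_2)(P_2/Q_1) = -21.1200 × (16.5/354.51) ≈ -0.983.
ε < 0: complements.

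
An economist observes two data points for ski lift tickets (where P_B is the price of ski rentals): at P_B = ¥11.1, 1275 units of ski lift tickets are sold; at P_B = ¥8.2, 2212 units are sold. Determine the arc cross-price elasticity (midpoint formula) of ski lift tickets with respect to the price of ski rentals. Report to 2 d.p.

ΔQ_A = 2212 − 1275 = 937; ΔP_B = 8.2 − 11.1 = -2.9.
Midpoints: Q̄_A = 1743.5, P̄_B = 9.65.
ε = (ΔQ_A/Q̄_A)/(ΔP_B/P̄_B) = (937/1743.5)/(-2.9/9.65) ≈ -1.79.
ε < 0: ski lift tickets and ski rentals are complements.

-1.79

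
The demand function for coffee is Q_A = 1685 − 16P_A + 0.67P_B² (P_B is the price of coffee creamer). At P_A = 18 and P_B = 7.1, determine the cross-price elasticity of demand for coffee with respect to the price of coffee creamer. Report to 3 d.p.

0.047

At P_A = 18 and P_B = 7.1: Q_A = 1430.775.
∂Q_A/∂P_B = 1.34P_B = 1.34(7.1) = 9.5140.
ε = (∂Q_A/∂P_B)(P_B/Q_A) = 9.5140 × (7.1/1430.775) ≈ 0.047.
ε > 0: substitutes.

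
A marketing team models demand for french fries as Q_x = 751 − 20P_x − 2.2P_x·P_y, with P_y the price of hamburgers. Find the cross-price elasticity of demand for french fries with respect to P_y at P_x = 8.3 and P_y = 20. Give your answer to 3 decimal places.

-1.662

At P_x = 8.3 and P_y = 20: Q_x = 219.8.
∂Q_x/∂P_y = -2.2P_x = -2.2(8.3) = -18.2600.
ε = (∂Q_x/∂P_y)(P_y/Q_x) = -18.2600 × (20/219.8) ≈ -1.662.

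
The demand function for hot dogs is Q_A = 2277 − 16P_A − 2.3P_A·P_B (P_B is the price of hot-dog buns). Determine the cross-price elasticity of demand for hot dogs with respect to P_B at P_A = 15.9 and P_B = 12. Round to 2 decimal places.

-0.28

At P_A = 15.9 and P_B = 12: Q_A = 1583.76.
∂Q_A/∂P_B = -2.3P_A = -2.3(15.9) = -36.5700.
ε = (∂Q_A/∂P_B)(P_B/Q_A) = -36.5700 × (12/1583.76) ≈ -0.28.
ε < 0: complements.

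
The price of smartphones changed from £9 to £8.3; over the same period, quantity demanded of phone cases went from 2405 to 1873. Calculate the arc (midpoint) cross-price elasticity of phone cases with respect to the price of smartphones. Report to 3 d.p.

ΔQ_A = 1873 − 2405 = -532; ΔP_B = 8.3 − 9 = -0.7.
Midpoints: Q̄_A = 2139.0, P̄_B = 8.65.
ε = (ΔQ_A/Q̄_A)/(ΔP_B/P̄_B) = (-532/2139.0)/(-0.7/8.65) ≈ 3.073.
ε > 0: phone cases and smartphones are substitutes.

3.073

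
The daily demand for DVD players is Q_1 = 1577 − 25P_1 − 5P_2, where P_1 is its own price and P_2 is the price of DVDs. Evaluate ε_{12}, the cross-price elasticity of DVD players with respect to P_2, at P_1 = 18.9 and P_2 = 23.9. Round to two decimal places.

At P_1 = 18.9 and P_2 = 23.9: Q_1 = 985.
∂Q_1/∂P_2 = -5.
ε = (∂Q_1/∂P_2)(P_2/Q_1) = -5 × (23.9/985) ≈ -0.12.

-0.12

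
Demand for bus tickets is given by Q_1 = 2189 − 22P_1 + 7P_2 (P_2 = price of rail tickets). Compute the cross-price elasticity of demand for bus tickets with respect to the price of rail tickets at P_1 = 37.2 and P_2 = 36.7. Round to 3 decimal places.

At P_1 = 37.2 and P_2 = 36.7: Q_1 = 1627.5.
∂Q_1/∂P_2 = 7.
ε = (∂Q_1/∂P_2)(P_2/Q_1) = 7 × (36.7/1627.5) ≈ 0.158.

0.158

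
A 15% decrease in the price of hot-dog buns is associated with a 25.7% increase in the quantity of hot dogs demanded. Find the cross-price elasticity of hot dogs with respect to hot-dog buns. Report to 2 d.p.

ε = (%ΔQ of hot dogs) / (%ΔP of hot-dog buns) = (25.7%) / (-15%) ≈ -1.71.
Negative cross-price elasticity: complements.

-1.71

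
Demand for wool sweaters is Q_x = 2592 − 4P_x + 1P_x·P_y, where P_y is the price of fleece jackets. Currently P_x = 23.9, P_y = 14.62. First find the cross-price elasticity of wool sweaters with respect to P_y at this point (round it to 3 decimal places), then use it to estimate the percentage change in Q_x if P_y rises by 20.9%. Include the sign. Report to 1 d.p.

2.6%

At P_x = 23.9, P_y = 14.62: Q_x = 2845.818.
∂Q_x/∂P_y = 1P_x = 23.9000.
ε = (∂Q_x/∂P_y)(P_y/Q_x) = 23.9000 × 14.62/2845.818 ≈ 0.123.
%ΔQ_x ≈ ε × %ΔP_y = 0.123 × (20.9%) = 2.6%.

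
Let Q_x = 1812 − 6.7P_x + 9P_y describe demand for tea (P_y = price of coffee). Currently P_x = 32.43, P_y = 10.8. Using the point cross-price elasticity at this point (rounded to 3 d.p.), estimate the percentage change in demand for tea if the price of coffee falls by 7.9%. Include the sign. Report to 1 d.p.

At P_x = 32.43, P_y = 10.8: Q_x = 1691.919.
∂Q_x/∂P_y = 9.
ε = (∂Q_x/∂P_y)(P_y/Q_x) = 9.0000 × 10.8/1691.919 ≈ 0.057.
%ΔQ_x ≈ ε × %ΔP_y = 0.057 × (-7.9%) = -0.5%.

-0.5%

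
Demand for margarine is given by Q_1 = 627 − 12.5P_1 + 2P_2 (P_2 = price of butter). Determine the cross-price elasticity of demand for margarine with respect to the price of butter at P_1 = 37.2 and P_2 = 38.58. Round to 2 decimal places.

At P_1 = 37.2 and P_2 = 38.58: Q_1 = 239.16.
∂Q_1/∂P_2 = 2.
ε = (∂Q_1/∂P_2)(P_2/Q_1) = 2 × (38.58/239.16) ≈ 0.32.
Since ε > 0, margarine and butter are substitutes.

0.32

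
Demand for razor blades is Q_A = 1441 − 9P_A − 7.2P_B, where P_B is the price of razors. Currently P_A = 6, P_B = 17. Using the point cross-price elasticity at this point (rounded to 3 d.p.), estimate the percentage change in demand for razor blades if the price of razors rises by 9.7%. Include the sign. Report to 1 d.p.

-0.9%

At P_A = 6, P_B = 17: Q_A = 1264.6.
∂Q_A/∂P_B = -7.2.
ε = (∂Q_A/∂P_B)(P_B/Q_A) = -7.2000 × 17/1264.6 ≈ -0.097.
%ΔQ_A ≈ ε × %ΔP_B = -0.097 × (9.7%) = -0.9%.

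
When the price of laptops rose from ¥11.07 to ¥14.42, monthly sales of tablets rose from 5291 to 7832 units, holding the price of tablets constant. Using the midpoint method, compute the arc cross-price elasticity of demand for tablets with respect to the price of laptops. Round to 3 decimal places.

ΔQ_A = 7832 − 5291 = 2541; ΔP_B = 14.42 − 11.07 = 3.35.
Midpoints: Q̄_A = 6561.5, P̄_B = 12.75.
ε = (ΔQ_A/Q̄_A)/(ΔP_B/P̄_B) = (2541/6561.5)/(3.35/12.75) ≈ 1.473.
ε > 0: tablets and laptops are substitutes.

1.473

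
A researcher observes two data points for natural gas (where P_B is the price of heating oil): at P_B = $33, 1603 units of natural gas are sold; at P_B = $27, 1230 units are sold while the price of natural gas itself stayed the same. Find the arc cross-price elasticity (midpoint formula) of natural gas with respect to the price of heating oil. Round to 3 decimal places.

ΔQ_A = 1230 − 1603 = -373; ΔP_B = 27 − 33 = -6.
Midpoints: Q̄_A = 1416.5, P̄_B = 30.00.
ε = (ΔQ_A/Q̄_A)/(ΔP_B/P̄_B) = (-373/1416.5)/(-6/30.00) ≈ 1.317.

1.317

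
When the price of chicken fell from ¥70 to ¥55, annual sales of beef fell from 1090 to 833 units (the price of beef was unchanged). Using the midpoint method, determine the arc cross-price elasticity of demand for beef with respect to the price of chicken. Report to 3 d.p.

ΔQ_A = 833 − 1090 = -257; ΔP_B = 55 − 70 = -15.
Midpoints: Q̄_A = 961.5, P̄_B = 62.50.
ε = (ΔQ_A/Q̄_A)/(ΔP_B/P̄_B) = (-257/961.5)/(-15/62.50) ≈ 1.114.

1.114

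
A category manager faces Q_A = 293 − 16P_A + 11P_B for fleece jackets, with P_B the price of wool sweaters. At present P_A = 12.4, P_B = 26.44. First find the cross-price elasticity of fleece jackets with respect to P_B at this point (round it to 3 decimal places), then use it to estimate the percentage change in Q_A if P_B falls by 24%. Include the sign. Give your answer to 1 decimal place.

At P_A = 12.4, P_B = 26.44: Q_A = 385.44.
∂Q_A/∂P_B = 11.
ε = (∂Q_A/∂P_B)(P_B/Q_A) = 11.0000 × 26.44/385.44 ≈ 0.755.
%ΔQ_A ≈ ε × %ΔP_B = 0.755 × (-24%) = -18.1%.

-18.1%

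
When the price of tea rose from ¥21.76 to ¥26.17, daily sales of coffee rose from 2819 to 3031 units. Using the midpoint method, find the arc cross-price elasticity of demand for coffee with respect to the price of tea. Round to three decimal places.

ΔQ_A = 3031 − 2819 = 212; ΔP_B = 26.17 − 21.76 = 4.41.
Midpoints: Q̄_A = 2925.0, P̄_B = 23.97.
ε = (ΔQ_A/Q̄_A)/(ΔP_B/P̄_B) = (212/2925.0)/(4.41/23.97) ≈ 0.394.

0.394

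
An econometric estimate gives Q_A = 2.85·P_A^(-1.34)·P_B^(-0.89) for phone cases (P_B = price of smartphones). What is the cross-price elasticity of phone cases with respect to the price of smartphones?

-0.89

In a log-linear (constant-elasticity) demand function, the coefficient on the exponent of P_B is the cross-price elasticity.
ε = -0.89. Negative, so phone cases and smartphones are complements.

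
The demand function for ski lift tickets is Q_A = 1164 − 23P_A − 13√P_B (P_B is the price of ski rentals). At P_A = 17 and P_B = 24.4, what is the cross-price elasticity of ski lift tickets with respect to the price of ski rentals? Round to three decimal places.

At P_A = 17 and P_B = 24.4: Q_A = 708.785.
∂Q_A/∂P_B = -13/(2√P_B) = -13/(2√24.4) = -1.3159.
ε = (∂Q_A/∂P_B)(P_B/Q_A) = -1.3159 × (24.4/708.785) ≈ -0.045.
ε < 0: complements.

-0.045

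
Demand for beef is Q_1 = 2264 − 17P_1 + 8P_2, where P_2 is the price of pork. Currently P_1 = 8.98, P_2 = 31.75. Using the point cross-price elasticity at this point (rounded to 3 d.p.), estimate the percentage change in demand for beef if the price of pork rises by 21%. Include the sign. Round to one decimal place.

At P_1 = 8.98, P_2 = 31.75: Q_1 = 2365.34.
∂Q_1/∂P_2 = 8.
ε = (∂Q_1/∂P_2)(P_2/Q_1) = 8.0000 × 31.75/2365.34 ≈ 0.107.
%ΔQ_1 ≈ ε × %ΔP_2 = 0.107 × (21%) = 2.2%.

2.2%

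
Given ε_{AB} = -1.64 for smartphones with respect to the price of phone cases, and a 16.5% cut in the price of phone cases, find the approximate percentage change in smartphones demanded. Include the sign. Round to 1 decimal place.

27.1%

%ΔQ ≈ ε × %ΔP of phone cases = -1.64 × (-16.5%) = 27.1%.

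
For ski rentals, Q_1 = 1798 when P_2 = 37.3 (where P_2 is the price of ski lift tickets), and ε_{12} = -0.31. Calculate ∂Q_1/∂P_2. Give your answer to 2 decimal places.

-14.94

ε = (∂Q_1/∂P_2)·(P_2/Q_1) ⇒ ∂Q_1/∂P_2 = ε·Q_1/P_2 = -0.31 × 1798/37.3 ≈ -14.94.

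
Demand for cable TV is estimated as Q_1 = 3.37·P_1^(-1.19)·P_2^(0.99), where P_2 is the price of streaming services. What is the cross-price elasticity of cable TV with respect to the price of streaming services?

0.99

In a log-linear (constant-elasticity) demand function, the coefficient on the exponent of P_2 is the cross-price elasticity.
ε = 0.99. Positive, so cable TV and streaming services are substitutes.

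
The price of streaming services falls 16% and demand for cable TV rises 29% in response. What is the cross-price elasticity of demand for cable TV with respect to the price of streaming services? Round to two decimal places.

ε = (%ΔQ of cable TV) / (%ΔP of streaming services) = (29%) / (-16%) ≈ -1.81.
Negative cross-price elasticity: complements.

-1.81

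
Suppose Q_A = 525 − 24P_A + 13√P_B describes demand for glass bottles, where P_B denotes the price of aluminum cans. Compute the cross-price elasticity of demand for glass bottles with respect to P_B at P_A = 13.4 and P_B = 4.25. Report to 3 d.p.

At P_A = 13.4 and P_B = 4.25: Q_A = 230.200.
∂Q_A/∂P_B = 13/(2√P_B) = 13/(2√4.25) = 3.1530.
ε = (∂Q_A/∂P_B)(P_B/Q_A) = 3.1530 × (4.25/230.200) ≈ 0.058.
ε > 0: substitutes.

0.058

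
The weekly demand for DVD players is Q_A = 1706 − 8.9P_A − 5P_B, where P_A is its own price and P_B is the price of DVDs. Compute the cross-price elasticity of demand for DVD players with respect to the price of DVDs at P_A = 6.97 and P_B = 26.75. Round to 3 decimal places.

-0.089

At P_A = 6.97 and P_B = 26.75: Q_A = 1510.217.
∂Q_A/∂P_B = -5.
ε = (∂Q_A/∂P_B)(P_B/Q_A) = -5 × (26.75/1510.217) ≈ -0.089.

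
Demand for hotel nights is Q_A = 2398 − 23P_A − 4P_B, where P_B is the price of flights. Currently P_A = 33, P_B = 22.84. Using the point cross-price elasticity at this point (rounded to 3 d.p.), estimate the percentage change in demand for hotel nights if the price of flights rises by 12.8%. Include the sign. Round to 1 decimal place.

At P_A = 33, P_B = 22.84: Q_A = 1547.64.
∂Q_A/∂P_B = -4.
ε = (∂Q_A/∂P_B)(P_B/Q_A) = -4.0000 × 22.84/1547.64 ≈ -0.059.
%ΔQ_A ≈ ε × %ΔP_B = -0.059 × (12.8%) = -0.8%.

-0.8%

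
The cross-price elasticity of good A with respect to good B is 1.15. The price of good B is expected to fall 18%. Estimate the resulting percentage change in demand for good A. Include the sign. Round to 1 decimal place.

-20.7%

%ΔQ ≈ ε × %ΔP of good B = 1.15 × (-18%) = -20.7%.
Demand for good A falls by about 20.7%.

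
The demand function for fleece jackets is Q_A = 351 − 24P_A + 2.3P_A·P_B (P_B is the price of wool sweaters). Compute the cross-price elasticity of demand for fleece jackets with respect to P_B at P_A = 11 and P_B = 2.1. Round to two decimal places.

0.38

At P_A = 11 and P_B = 2.1: Q_A = 140.13.
∂Q_A/∂P_B = 2.3P_A = 2.3(11) = 25.3000.
ε = (∂Q_A/∂P_B)(P_B/Q_A) = 25.3000 × (2.1/140.13) ≈ 0.38.
ε > 0: substitutes.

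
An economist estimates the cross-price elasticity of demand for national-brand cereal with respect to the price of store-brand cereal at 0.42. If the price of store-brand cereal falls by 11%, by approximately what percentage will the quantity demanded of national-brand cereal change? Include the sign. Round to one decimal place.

%ΔQ ≈ ε × %ΔP of store-brand cereal = 0.42 × (-11%) = -4.6%.
Demand for national-brand cereal falls by about 4.6%.

-4.6%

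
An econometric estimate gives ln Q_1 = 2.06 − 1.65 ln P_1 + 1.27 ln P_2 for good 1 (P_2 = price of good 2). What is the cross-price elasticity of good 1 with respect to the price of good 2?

In a log-linear (constant-elasticity) demand function, the coefficient on ln P_2 is the cross-price elasticity.
ε = 1.27. Positive, so good 1 and good 2 are substitutes.

1.27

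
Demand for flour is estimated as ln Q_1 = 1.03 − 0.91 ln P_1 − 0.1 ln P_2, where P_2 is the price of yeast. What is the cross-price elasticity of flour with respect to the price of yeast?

-0.10

In a log-linear (constant-elasticity) demand function, the coefficient on ln P_2 is the cross-price elasticity.
ε = -0.10. Negative, so flour and yeast are complements.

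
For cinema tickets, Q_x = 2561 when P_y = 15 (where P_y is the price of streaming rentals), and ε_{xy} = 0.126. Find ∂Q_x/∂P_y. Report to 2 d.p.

21.51

ε = (∂Q_x/∂P_y)·(P_y/Q_x) ⇒ ∂Q_x/∂P_y = ε·Q_x/P_y = 0.126 × 2561/15 ≈ 21.51.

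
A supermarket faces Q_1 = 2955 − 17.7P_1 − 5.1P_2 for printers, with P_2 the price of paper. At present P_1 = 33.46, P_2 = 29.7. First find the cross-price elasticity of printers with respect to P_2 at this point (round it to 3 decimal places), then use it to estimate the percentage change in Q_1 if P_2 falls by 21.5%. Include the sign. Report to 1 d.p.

1.5%

At P_1 = 33.46, P_2 = 29.7: Q_1 = 2211.288.
∂Q_1/∂P_2 = -5.1.
ε = (∂Q_1/∂P_2)(P_2/Q_1) = -5.1000 × 29.7/2211.288 ≈ -0.068.
%ΔQ_1 ≈ ε × %ΔP_2 = -0.068 × (-21.5%) = 1.5%.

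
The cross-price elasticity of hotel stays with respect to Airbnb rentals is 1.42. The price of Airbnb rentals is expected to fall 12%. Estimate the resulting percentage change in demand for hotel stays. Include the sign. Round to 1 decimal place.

%ΔQ ≈ ε × %ΔP of Airbnb rentals = 1.42 × (-12%) = -17.0%.

-17.0%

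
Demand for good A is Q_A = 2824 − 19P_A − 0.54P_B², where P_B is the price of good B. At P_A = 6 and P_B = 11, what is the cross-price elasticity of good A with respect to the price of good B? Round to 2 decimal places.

At P_A = 6 and P_B = 11: Q_A = 2644.66.
∂Q_A/∂P_B = -1.08P_B = -1.08(11) = -11.8800.
ε = (∂Q_A/∂P_B)(P_B/Q_A) = -11.8800 × (11/2644.66) ≈ -0.05.

-0.05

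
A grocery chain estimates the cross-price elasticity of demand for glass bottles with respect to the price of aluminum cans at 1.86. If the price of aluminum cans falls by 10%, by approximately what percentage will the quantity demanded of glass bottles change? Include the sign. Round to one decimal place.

-18.6%

%ΔQ ≈ ε × %ΔP of aluminum cans = 1.86 × (-10%) = -18.6%.
Demand for glass bottles falls by about 18.6%.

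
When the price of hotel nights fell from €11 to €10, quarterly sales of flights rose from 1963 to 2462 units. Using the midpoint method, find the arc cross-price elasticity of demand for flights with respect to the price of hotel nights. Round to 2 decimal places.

-2.37

ΔQ_A = 2462 − 1963 = 499; ΔP_B = 10 − 11 = -1.
Midpoints: Q̄_A = 2212.5, P̄_B = 10.50.
ε = (ΔQ_A/Q̄_A)/(ΔP_B/P̄_B) = (499/2212.5)/(-1/10.50) ≈ -2.37.
ε < 0: flights and hotel nights are complements.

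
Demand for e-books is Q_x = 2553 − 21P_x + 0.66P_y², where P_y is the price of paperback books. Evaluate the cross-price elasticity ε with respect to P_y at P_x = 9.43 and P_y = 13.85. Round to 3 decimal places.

At P_x = 9.43 and P_y = 13.85: Q_x = 2481.573.
∂Q_x/∂P_y = 1.32P_y = 1.32(13.85) = 18.2820.
ε = (∂Q_x/∂P_y)(P_y/Q_x) = 18.2820 × (13.85/2481.573) ≈ 0.102.
ε > 0: substitutes.

0.102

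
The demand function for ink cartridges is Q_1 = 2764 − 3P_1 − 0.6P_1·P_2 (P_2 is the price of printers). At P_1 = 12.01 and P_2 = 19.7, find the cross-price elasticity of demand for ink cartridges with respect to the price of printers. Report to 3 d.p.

-0.055

At P_1 = 12.01 and P_2 = 19.7: Q_1 = 2586.012.
∂Q_1/∂P_2 = -0.6P_1 = -0.6(12.01) = -7.2060.
ε = (∂Q_1/∂P_2)(P_2/Q_1) = -7.2060 × (19.7/2586.012) ≈ -0.055.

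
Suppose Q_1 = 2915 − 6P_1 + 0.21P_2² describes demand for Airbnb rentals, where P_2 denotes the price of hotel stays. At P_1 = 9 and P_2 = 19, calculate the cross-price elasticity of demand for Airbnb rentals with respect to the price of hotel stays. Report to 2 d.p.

0.05

At P_1 = 9 and P_2 = 19: Q_1 = 2936.81.
∂Q_1/∂P_2 = 0.42P_2 = 0.42(19) = 7.9800.
ε = (∂Q_1/∂P_2)(P_2/Q_1) = 7.9800 × (19/2936.81) ≈ 0.05.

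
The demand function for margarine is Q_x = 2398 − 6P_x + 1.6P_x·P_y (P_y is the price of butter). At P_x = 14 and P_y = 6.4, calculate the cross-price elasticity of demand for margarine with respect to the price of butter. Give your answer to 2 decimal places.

At P_x = 14 and P_y = 6.4: Q_x = 2457.36.
∂Q_x/∂P_y = 1.6P_x = 1.6(14) = 22.4000.
ε = (∂Q_x/∂P_y)(P_y/Q_x) = 22.4000 × (6.4/2457.36) ≈ 0.06.

0.06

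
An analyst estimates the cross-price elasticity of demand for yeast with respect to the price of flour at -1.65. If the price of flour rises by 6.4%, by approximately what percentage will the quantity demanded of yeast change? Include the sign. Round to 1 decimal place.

-10.6%

%ΔQ ≈ ε × %ΔP of flour = -1.65 × (6.4%) = -10.6%.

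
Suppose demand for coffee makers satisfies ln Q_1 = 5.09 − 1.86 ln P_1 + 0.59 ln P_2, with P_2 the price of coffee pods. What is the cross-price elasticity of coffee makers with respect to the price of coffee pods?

0.59

In a log-linear (constant-elasticity) demand function, the coefficient on ln P_2 is the cross-price elasticity.
ε = 0.59. Positive, so coffee makers and coffee pods are substitutes.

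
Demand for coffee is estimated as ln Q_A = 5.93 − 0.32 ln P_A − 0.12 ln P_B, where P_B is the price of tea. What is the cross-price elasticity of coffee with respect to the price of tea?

-0.12

In a log-linear (constant-elasticity) demand function, the coefficient on ln P_B is the cross-price elasticity.
ε = -0.12. Negative, so coffee and tea are complements.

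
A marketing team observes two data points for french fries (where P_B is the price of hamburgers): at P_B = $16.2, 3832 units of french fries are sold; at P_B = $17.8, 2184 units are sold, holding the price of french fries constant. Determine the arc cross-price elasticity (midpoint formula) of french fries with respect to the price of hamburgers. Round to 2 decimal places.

-5.82

ΔQ_A = 2184 − 3832 = -1648; ΔP_B = 17.8 − 16.2 = 1.6.
Midpoints: Q̄_A = 3008.0, P̄_B = 17.00.
ε = (ΔQ_A/Q̄_A)/(ΔP_B/P̄_B) = (-1648/3008.0)/(1.6/17.00) ≈ -5.82.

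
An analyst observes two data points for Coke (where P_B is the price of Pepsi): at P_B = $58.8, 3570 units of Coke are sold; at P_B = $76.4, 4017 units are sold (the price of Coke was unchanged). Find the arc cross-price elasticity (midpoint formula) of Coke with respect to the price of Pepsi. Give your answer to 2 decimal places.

0.45

ΔQ_A = 4017 − 3570 = 447; ΔP_B = 76.4 − 58.8 = 17.6.
Midpoints: Q̄_A = 3793.5, P̄_B = 67.60.
ε = (ΔQ_A/Q̄_A)/(ΔP_B/P̄_B) = (447/3793.5)/(17.6/67.60) ≈ 0.45.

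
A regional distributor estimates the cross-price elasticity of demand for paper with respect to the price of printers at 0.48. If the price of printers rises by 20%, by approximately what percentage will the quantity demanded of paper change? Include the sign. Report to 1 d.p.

9.6%

%ΔQ ≈ ε × %ΔP of printers = 0.48 × (20%) = 9.6%.
Demand for paper rises by about 9.6%.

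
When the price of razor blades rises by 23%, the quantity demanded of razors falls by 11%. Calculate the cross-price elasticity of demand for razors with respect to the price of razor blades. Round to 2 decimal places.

ε = (%ΔQ of razors) / (%ΔP of razor blades) = (-11%) / (23%) ≈ -0.48.
Negative cross-price elasticity: complements.

-0.48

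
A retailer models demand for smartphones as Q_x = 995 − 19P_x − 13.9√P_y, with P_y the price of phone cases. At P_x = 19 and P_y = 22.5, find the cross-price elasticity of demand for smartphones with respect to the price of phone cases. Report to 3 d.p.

-0.058

At P_x = 19 and P_y = 22.5: Q_x = 568.067.
∂Q_x/∂P_y = -13.9/(2√P_y) = -13.9/(2√22.5) = -1.4652.
ε = (∂Q_x/∂P_y)(P_y/Q_x) = -1.4652 × (22.5/568.067) ≈ -0.058.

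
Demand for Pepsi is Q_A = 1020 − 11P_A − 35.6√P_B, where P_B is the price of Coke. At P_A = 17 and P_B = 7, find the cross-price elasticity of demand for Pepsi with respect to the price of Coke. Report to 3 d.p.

-0.064

At P_A = 17 and P_B = 7: Q_A = 738.811.
∂Q_A/∂P_B = -35.6/(2√P_B) = -35.6/(2√7) = -6.7278.
ε = (∂Q_A/∂P_B)(P_B/Q_A) = -6.7278 × (7/738.811) ≈ -0.064.
ε < 0: complements.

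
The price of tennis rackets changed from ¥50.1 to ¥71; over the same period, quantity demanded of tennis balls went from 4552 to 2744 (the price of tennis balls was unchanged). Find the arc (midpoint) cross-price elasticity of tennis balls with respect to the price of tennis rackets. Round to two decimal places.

-1.44

ΔQ_A = 2744 − 4552 = -1808; ΔP_B = 71 − 50.1 = 20.9.
Midpoints: Q̄_A = 3648.0, P̄_B = 60.55.
ε = (ΔQ_A/Q̄_A)/(ΔP_B/P̄_B) = (-1808/3648.0)/(20.9/60.55) ≈ -1.44.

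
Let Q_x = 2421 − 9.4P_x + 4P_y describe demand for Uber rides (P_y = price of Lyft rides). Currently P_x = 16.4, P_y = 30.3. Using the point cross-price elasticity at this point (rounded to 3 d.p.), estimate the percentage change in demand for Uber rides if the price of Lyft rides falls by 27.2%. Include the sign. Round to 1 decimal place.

At P_x = 16.4, P_y = 30.3: Q_x = 2388.04.
∂Q_x/∂P_y = 4.
ε = (∂Q_x/∂P_y)(P_y/Q_x) = 4.0000 × 30.3/2388.04 ≈ 0.051.
%ΔQ_x ≈ ε × %ΔP_y = 0.051 × (-27.2%) = -1.4%.

-1.4%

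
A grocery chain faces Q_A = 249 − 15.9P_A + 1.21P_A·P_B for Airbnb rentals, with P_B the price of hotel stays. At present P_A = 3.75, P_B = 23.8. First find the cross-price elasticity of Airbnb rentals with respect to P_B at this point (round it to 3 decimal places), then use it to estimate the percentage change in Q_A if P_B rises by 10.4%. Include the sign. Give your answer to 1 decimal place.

3.8%

At P_A = 3.75, P_B = 23.8: Q_A = 297.368.
∂Q_A/∂P_B = 1.21P_A = 4.5375.
ε = (∂Q_A/∂P_B)(P_B/Q_A) = 4.5375 × 23.8/297.368 ≈ 0.363.
%ΔQ_A ≈ ε × %ΔP_B = 0.363 × (10.4%) = 3.8%.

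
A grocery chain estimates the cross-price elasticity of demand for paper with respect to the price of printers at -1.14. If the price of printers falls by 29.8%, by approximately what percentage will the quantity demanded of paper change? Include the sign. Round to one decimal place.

34.0%

%ΔQ ≈ ε × %ΔP of printers = -1.14 × (-29.8%) = 34.0%.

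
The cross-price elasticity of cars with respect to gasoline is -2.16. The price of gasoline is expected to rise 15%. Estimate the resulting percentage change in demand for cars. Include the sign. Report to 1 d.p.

-32.4%

%ΔQ ≈ ε × %ΔP of gasoline = -2.16 × (15%) = -32.4%.
Demand for cars falls by about 32.4%.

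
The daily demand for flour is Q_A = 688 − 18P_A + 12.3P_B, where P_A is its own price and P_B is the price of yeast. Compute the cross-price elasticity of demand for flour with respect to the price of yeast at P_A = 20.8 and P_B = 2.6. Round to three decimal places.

At P_A = 20.8 and P_B = 2.6: Q_A = 345.58.
∂Q_A/∂P_B = 12.3.
ε = (∂Q_A/∂P_B)(P_B/Q_A) = 12.3 × (2.6/345.58) ≈ 0.093.
Since ε > 0, flour and yeast are substitutes.

0.093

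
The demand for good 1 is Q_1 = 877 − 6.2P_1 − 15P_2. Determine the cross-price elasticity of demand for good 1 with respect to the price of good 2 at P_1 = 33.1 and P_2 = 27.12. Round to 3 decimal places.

At P_1 = 33.1 and P_2 = 27.12: Q_1 = 264.98.
∂Q_1/∂P_2 = -15.
ε = (∂Q_1/∂P_2)(P_2/Q_1) = -15 × (27.12/264.98) ≈ -1.535.

-1.535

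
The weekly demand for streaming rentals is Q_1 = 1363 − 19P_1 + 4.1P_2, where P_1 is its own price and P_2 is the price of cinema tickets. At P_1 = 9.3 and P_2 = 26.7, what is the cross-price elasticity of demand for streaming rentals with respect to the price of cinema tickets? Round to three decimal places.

At P_1 = 9.3 and P_2 = 26.7: Q_1 = 1295.77.
∂Q_1/∂P_2 = 4.1.
ε = (∂Q_1/∂P_2)(P_2/Q_1) = 4.1 × (26.7/1295.77) ≈ 0.084.

0.084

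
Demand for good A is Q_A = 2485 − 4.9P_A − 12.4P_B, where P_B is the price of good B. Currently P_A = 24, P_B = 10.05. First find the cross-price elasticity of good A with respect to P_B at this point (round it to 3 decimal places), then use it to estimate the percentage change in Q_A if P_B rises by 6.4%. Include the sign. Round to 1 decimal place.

-0.4%

At P_A = 24, P_B = 10.05: Q_A = 2242.78.
∂Q_A/∂P_B = -12.4.
ε = (∂Q_A/∂P_B)(P_B/Q_A) = -12.4000 × 10.05/2242.78 ≈ -0.056.
%ΔQ_A ≈ ε × %ΔP_B = -0.056 × (6.4%) = -0.4%.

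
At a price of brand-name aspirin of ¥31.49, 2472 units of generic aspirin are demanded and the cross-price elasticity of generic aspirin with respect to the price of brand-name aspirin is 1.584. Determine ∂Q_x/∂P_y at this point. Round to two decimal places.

124.35

ε = (∂Q_x/∂P_y)·(P_y/Q_x) ⇒ ∂Q_x/∂P_y = ε·Q_x/P_y = 1.584 × 2472/31.49 ≈ 124.35.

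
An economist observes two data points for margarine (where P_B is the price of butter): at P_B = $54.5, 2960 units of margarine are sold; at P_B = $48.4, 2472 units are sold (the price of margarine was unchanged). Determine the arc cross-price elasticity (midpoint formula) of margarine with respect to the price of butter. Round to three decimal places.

1.515

ΔQ_A = 2472 − 2960 = -488; ΔP_B = 48.4 − 54.5 = -6.1.
Midpoints: Q̄_A = 2716.0, P̄_B = 51.45.
ε = (ΔQ_A/Q̄_A)/(ΔP_B/P̄_B) = (-488/2716.0)/(-6.1/51.45) ≈ 1.515.
ε > 0: margarine and butter are substitutes.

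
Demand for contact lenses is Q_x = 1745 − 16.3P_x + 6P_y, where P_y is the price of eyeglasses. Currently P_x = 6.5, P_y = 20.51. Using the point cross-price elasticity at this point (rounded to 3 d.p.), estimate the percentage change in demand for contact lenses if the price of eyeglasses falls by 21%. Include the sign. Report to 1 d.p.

-1.5%

At P_x = 6.5, P_y = 20.51: Q_x = 1762.11.
∂Q_x/∂P_y = 6.
ε = (∂Q_x/∂P_y)(P_y/Q_x) = 6.0000 × 20.51/1762.11 ≈ 0.070.
%ΔQ_x ≈ ε × %ΔP_y = 0.070 × (-21%) = -1.5%.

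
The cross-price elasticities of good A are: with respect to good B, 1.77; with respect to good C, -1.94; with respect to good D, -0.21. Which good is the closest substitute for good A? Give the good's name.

Substitutes have ε > 0. Among the positive values, 1.77 (good B) is largest.

good B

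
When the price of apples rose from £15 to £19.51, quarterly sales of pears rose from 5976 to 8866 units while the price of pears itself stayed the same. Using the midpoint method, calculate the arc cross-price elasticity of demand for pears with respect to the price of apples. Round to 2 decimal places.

ΔQ_A = 8866 − 5976 = 2890; ΔP_B = 19.51 − 15 = 4.51.
Midpoints: Q̄_A = 7421.0, P̄_B = 17.26.
ε = (ΔQ_A/Q̄_A)/(ΔP_B/P̄_B) = (2890/7421.0)/(4.51/17.26) ≈ 1.49.
ε > 0: pears and apples are substitutes.

1.49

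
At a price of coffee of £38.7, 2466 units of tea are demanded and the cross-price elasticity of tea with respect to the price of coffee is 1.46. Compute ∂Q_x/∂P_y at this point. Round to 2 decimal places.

93.03

ε = (∂Q_x/∂P_y)·(P_y/Q_x) ⇒ ∂Q_x/∂P_y = ε·Q_x/P_y = 1.46 × 2466/38.7 ≈ 93.03.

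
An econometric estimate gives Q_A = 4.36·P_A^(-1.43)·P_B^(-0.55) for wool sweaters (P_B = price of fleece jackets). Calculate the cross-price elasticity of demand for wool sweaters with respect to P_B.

-0.55

In a log-linear (constant-elasticity) demand function, the coefficient on the exponent of P_B is the cross-price elasticity.
ε = -0.55. Negative, so wool sweaters and fleece jackets are complements.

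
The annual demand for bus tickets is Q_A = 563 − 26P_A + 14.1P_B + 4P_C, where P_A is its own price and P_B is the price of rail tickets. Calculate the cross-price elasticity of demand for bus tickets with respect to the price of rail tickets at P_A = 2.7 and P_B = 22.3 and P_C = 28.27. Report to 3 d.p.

0.342

At P_A = 2.7 and P_B = 22.3 and P_C = 28.27: Q_A = 920.31.
∂Q_A/∂P_B = 14.1.
ε = (∂Q_A/∂P_B)(P_B/Q_A) = 14.1 × (22.3/920.31) ≈ 0.342.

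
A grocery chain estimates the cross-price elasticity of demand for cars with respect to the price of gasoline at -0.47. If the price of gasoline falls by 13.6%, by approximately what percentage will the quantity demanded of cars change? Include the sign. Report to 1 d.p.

6.4%

%ΔQ ≈ ε × %ΔP of gasoline = -0.47 × (-13.6%) = 6.4%.
Demand for cars rises by about 6.4%.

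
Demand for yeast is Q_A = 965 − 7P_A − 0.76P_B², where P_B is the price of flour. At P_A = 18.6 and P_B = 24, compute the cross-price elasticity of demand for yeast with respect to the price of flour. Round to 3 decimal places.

At P_A = 18.6 and P_B = 24: Q_A = 397.04.
∂Q_A/∂P_B = -1.52P_B = -1.52(24) = -36.4800.
ε = (∂Q_A/∂P_B)(P_B/Q_A) = -36.4800 × (24/397.04) ≈ -2.205.

-2.205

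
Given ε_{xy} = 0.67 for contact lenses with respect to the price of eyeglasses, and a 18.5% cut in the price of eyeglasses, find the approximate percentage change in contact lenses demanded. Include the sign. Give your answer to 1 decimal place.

-12.4%

%ΔQ ≈ ε × %ΔP of eyeglasses = 0.67 × (-18.5%) = -12.4%.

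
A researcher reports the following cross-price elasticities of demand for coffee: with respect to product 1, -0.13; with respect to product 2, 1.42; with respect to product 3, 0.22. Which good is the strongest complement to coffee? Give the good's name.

Complements have ε < 0. The most negative value is -0.13 (product 1).

product 1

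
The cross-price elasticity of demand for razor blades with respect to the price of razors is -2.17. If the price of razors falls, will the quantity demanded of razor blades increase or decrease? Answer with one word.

increase

ε < 0 and the price of razors falls, so the quantity of razor blades moves in the opposite direction: it increases.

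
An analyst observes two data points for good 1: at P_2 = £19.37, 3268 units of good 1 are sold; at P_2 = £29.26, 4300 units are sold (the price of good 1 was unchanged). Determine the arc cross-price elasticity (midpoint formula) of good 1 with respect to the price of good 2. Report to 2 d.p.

0.67

ΔQ_1 = 4300 − 3268 = 1032; ΔP_2 = 29.26 − 19.37 = 9.89.
Midpoints: Q̄_1 = 3784.0, P̄_2 = 24.32.
ε = (ΔQ_1/Q̄_1)/(ΔP_2/P̄_2) = (1032/3784.0)/(9.89/24.32) ≈ 0.67.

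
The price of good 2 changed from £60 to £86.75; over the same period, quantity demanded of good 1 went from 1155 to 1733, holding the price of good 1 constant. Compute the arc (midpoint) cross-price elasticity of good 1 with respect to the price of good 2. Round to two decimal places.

ΔQ_1 = 1733 − 1155 = 578; ΔP_2 = 86.75 − 60 = 26.75.
Midpoints: Q̄_1 = 1444.0, P̄_2 = 73.38.
ε = (ΔQ_1/Q̄_1)/(ΔP_2/P̄_2) = (578/1444.0)/(26.75/73.38) ≈ 1.10.

1.10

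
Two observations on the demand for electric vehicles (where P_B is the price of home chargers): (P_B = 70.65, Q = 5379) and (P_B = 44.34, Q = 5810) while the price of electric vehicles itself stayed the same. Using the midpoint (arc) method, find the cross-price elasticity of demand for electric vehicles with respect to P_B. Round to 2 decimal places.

ΔQ_A = 5810 − 5379 = 431; ΔP_B = 44.34 − 70.65 = -26.31.
Midpoints: Q̄_A = 5594.5, P̄_B = 57.50.
ε = (ΔQ_A/Q̄_A)/(ΔP_B/P̄_B) = (431/5594.5)/(-26.31/57.50) ≈ -0.17.
ε < 0: electric vehicles and home chargers are complements.

-0.17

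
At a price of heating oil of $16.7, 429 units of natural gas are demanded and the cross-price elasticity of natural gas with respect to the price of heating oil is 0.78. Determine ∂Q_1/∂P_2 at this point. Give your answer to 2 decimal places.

ε = (∂Q_1/∂P_2)·(P_2/Q_1) ⇒ ∂Q_1/∂P_2 = ε·Q_1/P_2 = 0.78 × 429/16.7 ≈ 20.04.

20.04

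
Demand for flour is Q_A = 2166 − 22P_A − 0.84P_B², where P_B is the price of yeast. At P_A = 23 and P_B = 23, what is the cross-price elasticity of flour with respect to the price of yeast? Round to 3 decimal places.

-0.731

At P_A = 23 and P_B = 23: Q_A = 1215.64.
∂Q_A/∂P_B = -1.68P_B = -1.68(23) = -38.6400.
ε = (∂Q_A/∂P_B)(P_B/Q_A) = -38.6400 × (23/1215.64) ≈ -0.731.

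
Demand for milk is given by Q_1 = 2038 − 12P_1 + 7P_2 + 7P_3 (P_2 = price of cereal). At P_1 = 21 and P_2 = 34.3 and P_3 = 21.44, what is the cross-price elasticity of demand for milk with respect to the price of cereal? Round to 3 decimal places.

At P_1 = 21 and P_2 = 34.3 and P_3 = 21.44: Q_1 = 2176.18.
∂Q_1/∂P_2 = 7.
ε = (∂Q_1/∂P_2)(P_2/Q_1) = 7 × (34.3/2176.18) ≈ 0.110.

0.110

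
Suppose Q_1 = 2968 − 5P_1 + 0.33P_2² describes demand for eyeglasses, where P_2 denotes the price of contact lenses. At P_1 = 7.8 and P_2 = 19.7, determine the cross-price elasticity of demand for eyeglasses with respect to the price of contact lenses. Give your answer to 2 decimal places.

0.08

At P_1 = 7.8 and P_2 = 19.7: Q_1 = 3057.070.
∂Q_1/∂P_2 = 0.66P_2 = 0.66(19.7) = 13.0020.
ε = (∂Q_1/∂P_2)(P_2/Q_1) = 13.0020 × (19.7/3057.070) ≈ 0.08.
ε > 0: substitutes.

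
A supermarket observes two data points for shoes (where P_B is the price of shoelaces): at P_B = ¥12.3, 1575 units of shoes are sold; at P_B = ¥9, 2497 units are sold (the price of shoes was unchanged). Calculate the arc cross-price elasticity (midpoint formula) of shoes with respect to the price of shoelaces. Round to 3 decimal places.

ΔQ_A = 2497 − 1575 = 922; ΔP_B = 9 − 12.3 = -3.3.
Midpoints: Q̄_A = 2036.0, P̄_B = 10.65.
ε = (ΔQ_A/Q̄_A)/(ΔP_B/P̄_B) = (922/2036.0)/(-3.3/10.65) ≈ -1.461.

-1.461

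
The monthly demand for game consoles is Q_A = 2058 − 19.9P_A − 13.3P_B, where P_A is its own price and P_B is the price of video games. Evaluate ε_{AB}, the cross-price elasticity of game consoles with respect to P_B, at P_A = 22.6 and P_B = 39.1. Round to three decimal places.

-0.478

At P_A = 22.6 and P_B = 39.1: Q_A = 1088.23.
∂Q_A/∂P_B = -13.3.
ε = (∂Q_A/∂P_B)(P_B/Q_A) = -13.3 × (39.1/1088.23) ≈ -0.478.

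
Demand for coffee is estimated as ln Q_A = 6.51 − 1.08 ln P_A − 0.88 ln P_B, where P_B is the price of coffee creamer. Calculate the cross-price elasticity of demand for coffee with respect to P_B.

In a log-linear (constant-elasticity) demand function, the coefficient on ln P_B is the cross-price elasticity.
ε = -0.88. Negative, so coffee and coffee creamer are complements.

-0.88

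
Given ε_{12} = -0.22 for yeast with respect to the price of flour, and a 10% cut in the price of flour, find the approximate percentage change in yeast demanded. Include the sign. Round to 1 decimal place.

2.2%

%ΔQ ≈ ε × %ΔP of flour = -0.22 × (-10%) = 2.2%.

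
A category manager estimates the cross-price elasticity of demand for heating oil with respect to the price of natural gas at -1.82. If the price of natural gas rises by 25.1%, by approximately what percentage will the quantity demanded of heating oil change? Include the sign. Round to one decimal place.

-45.7%

%ΔQ ≈ ε × %ΔP of natural gas = -1.82 × (25.1%) = -45.7%.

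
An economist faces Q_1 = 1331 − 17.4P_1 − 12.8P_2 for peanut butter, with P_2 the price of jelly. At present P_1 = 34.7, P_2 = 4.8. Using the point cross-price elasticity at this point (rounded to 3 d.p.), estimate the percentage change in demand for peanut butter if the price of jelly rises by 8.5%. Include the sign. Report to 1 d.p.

At P_1 = 34.7, P_2 = 4.8: Q_1 = 665.78.
∂Q_1/∂P_2 = -12.8.
ε = (∂Q_1/∂P_2)(P_2/Q_1) = -12.8000 × 4.8/665.78 ≈ -0.092.
%ΔQ_1 ≈ ε × %ΔP_2 = -0.092 × (8.5%) = -0.8%.

-0.8%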